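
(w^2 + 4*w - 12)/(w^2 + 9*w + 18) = (w - 2)/(w + 3)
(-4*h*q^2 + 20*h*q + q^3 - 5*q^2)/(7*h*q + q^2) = (-4*h*q + 20*h + q^2 - 5*q)/(7*h + q)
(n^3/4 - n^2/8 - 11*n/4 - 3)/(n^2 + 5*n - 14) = (2*n^3 - n^2 - 22*n - 24)/(8*(n^2 + 5*n - 14))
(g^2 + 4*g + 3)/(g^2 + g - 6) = (g + 1)/(g - 2)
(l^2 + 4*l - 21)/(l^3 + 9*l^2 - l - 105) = 1/(l + 5)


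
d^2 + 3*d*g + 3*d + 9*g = (d + 3)*(d + 3*g)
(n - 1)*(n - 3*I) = n^2 - n - 3*I*n + 3*I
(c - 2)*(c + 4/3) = c^2 - 2*c/3 - 8/3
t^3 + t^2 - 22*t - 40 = (t - 5)*(t + 2)*(t + 4)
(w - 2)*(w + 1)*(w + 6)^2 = w^4 + 11*w^3 + 22*w^2 - 60*w - 72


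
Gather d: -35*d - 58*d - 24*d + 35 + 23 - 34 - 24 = -117*d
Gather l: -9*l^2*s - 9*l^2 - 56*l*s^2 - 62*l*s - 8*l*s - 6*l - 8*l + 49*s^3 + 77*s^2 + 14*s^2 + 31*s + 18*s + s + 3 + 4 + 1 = l^2*(-9*s - 9) + l*(-56*s^2 - 70*s - 14) + 49*s^3 + 91*s^2 + 50*s + 8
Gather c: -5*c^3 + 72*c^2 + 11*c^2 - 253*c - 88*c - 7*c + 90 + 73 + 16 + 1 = -5*c^3 + 83*c^2 - 348*c + 180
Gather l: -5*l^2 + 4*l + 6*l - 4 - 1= -5*l^2 + 10*l - 5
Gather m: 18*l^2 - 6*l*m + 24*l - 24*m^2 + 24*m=18*l^2 + 24*l - 24*m^2 + m*(24 - 6*l)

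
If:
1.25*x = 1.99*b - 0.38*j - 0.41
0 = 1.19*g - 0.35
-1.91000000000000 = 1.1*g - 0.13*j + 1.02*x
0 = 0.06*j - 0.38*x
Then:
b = -20.66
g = 0.29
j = -71.93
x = -11.36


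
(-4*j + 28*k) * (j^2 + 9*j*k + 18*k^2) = -4*j^3 - 8*j^2*k + 180*j*k^2 + 504*k^3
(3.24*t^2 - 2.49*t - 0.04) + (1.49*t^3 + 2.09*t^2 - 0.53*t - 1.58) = 1.49*t^3 + 5.33*t^2 - 3.02*t - 1.62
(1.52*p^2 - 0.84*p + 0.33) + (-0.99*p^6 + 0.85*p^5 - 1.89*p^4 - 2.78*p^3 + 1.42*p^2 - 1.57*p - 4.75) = -0.99*p^6 + 0.85*p^5 - 1.89*p^4 - 2.78*p^3 + 2.94*p^2 - 2.41*p - 4.42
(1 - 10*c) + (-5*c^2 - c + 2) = -5*c^2 - 11*c + 3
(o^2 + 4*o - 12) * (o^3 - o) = o^5 + 4*o^4 - 13*o^3 - 4*o^2 + 12*o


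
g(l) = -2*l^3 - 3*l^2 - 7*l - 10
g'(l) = -6*l^2 - 6*l - 7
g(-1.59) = 1.59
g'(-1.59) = -12.63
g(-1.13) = -3.03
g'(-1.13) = -7.88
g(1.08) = -23.58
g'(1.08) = -20.48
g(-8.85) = 1203.29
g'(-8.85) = -423.84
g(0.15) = -11.12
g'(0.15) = -8.04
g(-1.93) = 6.71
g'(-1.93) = -17.77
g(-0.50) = -7.00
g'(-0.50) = -5.50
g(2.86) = -101.35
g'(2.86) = -73.24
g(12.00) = -3982.00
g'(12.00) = -943.00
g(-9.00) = 1268.00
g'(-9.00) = -439.00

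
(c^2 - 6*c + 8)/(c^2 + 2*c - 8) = (c - 4)/(c + 4)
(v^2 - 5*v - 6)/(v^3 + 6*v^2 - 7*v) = (v^2 - 5*v - 6)/(v*(v^2 + 6*v - 7))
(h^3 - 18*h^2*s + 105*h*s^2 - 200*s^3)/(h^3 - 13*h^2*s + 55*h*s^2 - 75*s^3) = (-h + 8*s)/(-h + 3*s)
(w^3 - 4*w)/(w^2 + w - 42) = w*(w^2 - 4)/(w^2 + w - 42)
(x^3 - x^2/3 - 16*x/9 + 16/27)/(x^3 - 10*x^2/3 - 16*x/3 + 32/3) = (x^2 + x - 4/9)/(x^2 - 2*x - 8)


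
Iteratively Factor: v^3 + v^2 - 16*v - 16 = (v - 4)*(v^2 + 5*v + 4) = (v - 4)*(v + 4)*(v + 1)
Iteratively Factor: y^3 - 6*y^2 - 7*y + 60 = (y + 3)*(y^2 - 9*y + 20) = (y - 4)*(y + 3)*(y - 5)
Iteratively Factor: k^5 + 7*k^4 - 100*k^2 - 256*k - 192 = (k + 4)*(k^4 + 3*k^3 - 12*k^2 - 52*k - 48) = (k - 4)*(k + 4)*(k^3 + 7*k^2 + 16*k + 12) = (k - 4)*(k + 3)*(k + 4)*(k^2 + 4*k + 4) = (k - 4)*(k + 2)*(k + 3)*(k + 4)*(k + 2)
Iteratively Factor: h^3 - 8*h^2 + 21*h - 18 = (h - 3)*(h^2 - 5*h + 6) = (h - 3)*(h - 2)*(h - 3)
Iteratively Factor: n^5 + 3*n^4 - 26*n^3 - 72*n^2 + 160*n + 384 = (n - 4)*(n^4 + 7*n^3 + 2*n^2 - 64*n - 96) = (n - 4)*(n + 4)*(n^3 + 3*n^2 - 10*n - 24) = (n - 4)*(n + 4)^2*(n^2 - n - 6) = (n - 4)*(n - 3)*(n + 4)^2*(n + 2)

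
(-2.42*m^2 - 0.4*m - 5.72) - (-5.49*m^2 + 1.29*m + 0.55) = 3.07*m^2 - 1.69*m - 6.27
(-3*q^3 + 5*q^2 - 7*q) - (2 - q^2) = -3*q^3 + 6*q^2 - 7*q - 2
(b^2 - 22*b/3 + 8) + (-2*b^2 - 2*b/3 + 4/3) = -b^2 - 8*b + 28/3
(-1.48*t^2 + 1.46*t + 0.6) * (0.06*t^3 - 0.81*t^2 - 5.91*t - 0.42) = -0.0888*t^5 + 1.2864*t^4 + 7.6002*t^3 - 8.493*t^2 - 4.1592*t - 0.252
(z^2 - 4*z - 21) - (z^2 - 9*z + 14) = 5*z - 35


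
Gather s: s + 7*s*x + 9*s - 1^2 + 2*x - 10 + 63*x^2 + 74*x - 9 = s*(7*x + 10) + 63*x^2 + 76*x - 20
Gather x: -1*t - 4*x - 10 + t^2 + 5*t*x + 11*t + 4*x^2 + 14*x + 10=t^2 + 10*t + 4*x^2 + x*(5*t + 10)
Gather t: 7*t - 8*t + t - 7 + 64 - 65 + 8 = 0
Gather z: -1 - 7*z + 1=-7*z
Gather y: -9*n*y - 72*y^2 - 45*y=-72*y^2 + y*(-9*n - 45)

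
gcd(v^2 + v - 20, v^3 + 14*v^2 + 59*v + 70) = v + 5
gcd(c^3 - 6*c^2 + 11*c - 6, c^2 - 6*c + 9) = c - 3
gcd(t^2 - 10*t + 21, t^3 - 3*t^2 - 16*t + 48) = t - 3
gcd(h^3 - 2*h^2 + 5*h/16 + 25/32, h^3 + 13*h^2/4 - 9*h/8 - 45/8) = h - 5/4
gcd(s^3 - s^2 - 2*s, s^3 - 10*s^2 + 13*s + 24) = s + 1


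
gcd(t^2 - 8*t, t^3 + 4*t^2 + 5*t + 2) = 1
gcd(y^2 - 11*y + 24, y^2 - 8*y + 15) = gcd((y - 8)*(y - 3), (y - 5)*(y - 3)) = y - 3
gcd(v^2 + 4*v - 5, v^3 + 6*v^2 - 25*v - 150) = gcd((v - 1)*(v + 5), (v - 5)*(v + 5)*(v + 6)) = v + 5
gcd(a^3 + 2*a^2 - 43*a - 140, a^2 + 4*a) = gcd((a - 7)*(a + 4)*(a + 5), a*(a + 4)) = a + 4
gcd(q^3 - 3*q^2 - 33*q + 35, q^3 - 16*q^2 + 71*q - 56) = q^2 - 8*q + 7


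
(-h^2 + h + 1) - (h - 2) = 3 - h^2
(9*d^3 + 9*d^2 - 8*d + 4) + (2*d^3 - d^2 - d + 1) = 11*d^3 + 8*d^2 - 9*d + 5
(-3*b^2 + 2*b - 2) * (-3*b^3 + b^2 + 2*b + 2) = 9*b^5 - 9*b^4 + 2*b^3 - 4*b^2 - 4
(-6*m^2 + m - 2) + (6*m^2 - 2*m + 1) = -m - 1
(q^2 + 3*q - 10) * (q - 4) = q^3 - q^2 - 22*q + 40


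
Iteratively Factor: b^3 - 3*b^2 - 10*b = (b + 2)*(b^2 - 5*b) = (b - 5)*(b + 2)*(b)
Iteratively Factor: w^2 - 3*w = (w - 3)*(w)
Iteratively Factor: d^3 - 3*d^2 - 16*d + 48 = (d + 4)*(d^2 - 7*d + 12) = (d - 3)*(d + 4)*(d - 4)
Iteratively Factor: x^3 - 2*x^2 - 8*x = (x + 2)*(x^2 - 4*x) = (x - 4)*(x + 2)*(x)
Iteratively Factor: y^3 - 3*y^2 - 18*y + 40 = (y + 4)*(y^2 - 7*y + 10) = (y - 2)*(y + 4)*(y - 5)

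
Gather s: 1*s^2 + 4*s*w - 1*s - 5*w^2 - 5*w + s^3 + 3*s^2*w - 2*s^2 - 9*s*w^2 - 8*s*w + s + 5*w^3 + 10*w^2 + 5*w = s^3 + s^2*(3*w - 1) + s*(-9*w^2 - 4*w) + 5*w^3 + 5*w^2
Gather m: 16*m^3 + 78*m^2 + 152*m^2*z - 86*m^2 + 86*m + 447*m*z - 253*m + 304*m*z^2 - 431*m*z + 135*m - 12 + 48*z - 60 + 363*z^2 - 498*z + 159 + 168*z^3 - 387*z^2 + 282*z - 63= 16*m^3 + m^2*(152*z - 8) + m*(304*z^2 + 16*z - 32) + 168*z^3 - 24*z^2 - 168*z + 24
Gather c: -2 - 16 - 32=-50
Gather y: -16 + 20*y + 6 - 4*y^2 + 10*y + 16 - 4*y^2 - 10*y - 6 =-8*y^2 + 20*y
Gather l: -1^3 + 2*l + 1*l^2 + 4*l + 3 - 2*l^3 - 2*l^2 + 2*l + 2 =-2*l^3 - l^2 + 8*l + 4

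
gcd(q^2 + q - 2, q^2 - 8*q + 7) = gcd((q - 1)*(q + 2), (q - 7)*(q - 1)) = q - 1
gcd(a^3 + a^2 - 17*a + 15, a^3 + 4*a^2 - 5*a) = a^2 + 4*a - 5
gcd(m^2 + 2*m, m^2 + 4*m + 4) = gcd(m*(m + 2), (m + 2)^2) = m + 2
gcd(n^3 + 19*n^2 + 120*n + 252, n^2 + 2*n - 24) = n + 6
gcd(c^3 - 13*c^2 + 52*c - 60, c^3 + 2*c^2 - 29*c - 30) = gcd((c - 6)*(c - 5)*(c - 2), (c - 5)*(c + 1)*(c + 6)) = c - 5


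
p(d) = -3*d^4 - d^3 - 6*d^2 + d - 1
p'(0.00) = 1.00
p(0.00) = -1.00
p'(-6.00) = 2557.00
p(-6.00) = -3895.00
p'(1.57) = -71.67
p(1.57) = -36.32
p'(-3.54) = 538.23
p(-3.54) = -506.49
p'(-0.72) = 12.56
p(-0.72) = -5.26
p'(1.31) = -46.85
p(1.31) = -21.07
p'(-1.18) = 30.70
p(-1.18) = -14.71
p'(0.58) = -9.31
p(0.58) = -2.97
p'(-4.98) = 1468.43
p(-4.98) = -1876.46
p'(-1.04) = 23.73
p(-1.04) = -10.91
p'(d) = -12*d^3 - 3*d^2 - 12*d + 1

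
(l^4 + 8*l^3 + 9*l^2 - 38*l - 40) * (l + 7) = l^5 + 15*l^4 + 65*l^3 + 25*l^2 - 306*l - 280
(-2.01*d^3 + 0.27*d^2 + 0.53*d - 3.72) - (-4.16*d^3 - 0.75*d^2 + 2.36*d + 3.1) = 2.15*d^3 + 1.02*d^2 - 1.83*d - 6.82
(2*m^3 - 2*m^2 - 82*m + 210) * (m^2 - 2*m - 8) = 2*m^5 - 6*m^4 - 94*m^3 + 390*m^2 + 236*m - 1680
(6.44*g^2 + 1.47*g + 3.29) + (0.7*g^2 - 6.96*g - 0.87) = 7.14*g^2 - 5.49*g + 2.42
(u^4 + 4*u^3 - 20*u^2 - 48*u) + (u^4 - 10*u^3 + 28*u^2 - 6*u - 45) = 2*u^4 - 6*u^3 + 8*u^2 - 54*u - 45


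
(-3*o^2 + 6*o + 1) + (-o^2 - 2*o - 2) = -4*o^2 + 4*o - 1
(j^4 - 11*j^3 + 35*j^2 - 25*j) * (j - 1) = j^5 - 12*j^4 + 46*j^3 - 60*j^2 + 25*j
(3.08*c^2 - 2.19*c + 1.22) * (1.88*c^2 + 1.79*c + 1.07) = 5.7904*c^4 + 1.396*c^3 + 1.6691*c^2 - 0.1595*c + 1.3054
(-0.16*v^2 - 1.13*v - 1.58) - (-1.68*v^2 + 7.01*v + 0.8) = 1.52*v^2 - 8.14*v - 2.38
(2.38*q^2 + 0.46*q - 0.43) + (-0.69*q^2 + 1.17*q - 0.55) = 1.69*q^2 + 1.63*q - 0.98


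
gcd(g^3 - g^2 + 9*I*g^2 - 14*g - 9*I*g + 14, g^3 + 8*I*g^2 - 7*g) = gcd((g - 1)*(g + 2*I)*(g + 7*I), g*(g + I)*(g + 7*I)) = g + 7*I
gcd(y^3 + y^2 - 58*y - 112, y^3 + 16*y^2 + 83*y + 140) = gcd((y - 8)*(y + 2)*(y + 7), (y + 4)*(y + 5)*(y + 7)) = y + 7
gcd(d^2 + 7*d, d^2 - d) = d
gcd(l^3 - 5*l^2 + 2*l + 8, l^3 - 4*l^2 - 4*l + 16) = l^2 - 6*l + 8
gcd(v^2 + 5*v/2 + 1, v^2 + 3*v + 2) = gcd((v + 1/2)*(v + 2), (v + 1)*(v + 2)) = v + 2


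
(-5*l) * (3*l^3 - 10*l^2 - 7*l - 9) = -15*l^4 + 50*l^3 + 35*l^2 + 45*l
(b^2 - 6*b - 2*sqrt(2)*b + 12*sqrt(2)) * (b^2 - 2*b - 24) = b^4 - 8*b^3 - 2*sqrt(2)*b^3 - 12*b^2 + 16*sqrt(2)*b^2 + 24*sqrt(2)*b + 144*b - 288*sqrt(2)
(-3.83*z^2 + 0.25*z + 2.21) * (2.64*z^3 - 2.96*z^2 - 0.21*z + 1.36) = -10.1112*z^5 + 11.9968*z^4 + 5.8987*z^3 - 11.8029*z^2 - 0.1241*z + 3.0056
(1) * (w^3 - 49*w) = w^3 - 49*w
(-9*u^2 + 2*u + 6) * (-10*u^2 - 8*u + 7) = 90*u^4 + 52*u^3 - 139*u^2 - 34*u + 42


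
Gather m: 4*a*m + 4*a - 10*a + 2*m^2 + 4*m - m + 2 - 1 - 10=-6*a + 2*m^2 + m*(4*a + 3) - 9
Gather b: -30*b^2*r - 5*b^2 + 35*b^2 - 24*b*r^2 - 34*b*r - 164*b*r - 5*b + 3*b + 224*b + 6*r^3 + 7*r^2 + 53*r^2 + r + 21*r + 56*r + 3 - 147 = b^2*(30 - 30*r) + b*(-24*r^2 - 198*r + 222) + 6*r^3 + 60*r^2 + 78*r - 144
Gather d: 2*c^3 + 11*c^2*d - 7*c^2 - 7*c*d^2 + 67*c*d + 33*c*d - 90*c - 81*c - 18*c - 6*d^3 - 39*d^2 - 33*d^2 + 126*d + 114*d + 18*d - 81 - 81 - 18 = 2*c^3 - 7*c^2 - 189*c - 6*d^3 + d^2*(-7*c - 72) + d*(11*c^2 + 100*c + 258) - 180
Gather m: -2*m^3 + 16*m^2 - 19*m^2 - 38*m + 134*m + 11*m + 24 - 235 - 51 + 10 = -2*m^3 - 3*m^2 + 107*m - 252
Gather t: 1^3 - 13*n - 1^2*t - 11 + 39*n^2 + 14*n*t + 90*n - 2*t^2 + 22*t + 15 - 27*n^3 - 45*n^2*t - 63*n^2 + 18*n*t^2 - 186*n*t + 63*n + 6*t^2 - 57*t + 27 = -27*n^3 - 24*n^2 + 140*n + t^2*(18*n + 4) + t*(-45*n^2 - 172*n - 36) + 32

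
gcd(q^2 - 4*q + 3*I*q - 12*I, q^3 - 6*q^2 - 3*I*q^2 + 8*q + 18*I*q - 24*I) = q - 4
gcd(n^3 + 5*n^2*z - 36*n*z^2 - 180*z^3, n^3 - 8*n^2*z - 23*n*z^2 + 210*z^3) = -n^2 + n*z + 30*z^2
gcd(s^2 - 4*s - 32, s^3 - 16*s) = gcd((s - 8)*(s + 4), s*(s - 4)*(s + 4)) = s + 4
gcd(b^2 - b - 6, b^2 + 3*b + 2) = b + 2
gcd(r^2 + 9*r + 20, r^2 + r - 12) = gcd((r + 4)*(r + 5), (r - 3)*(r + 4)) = r + 4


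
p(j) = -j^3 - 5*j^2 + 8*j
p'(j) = -3*j^2 - 10*j + 8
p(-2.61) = -37.16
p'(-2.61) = 13.66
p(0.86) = 2.55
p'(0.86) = -2.82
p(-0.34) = -3.26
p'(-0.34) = 11.05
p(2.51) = -27.23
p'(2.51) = -36.00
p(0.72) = 2.79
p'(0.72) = -0.76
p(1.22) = 0.50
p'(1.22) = -8.67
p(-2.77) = -39.27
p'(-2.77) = 12.68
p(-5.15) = -37.22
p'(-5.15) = -20.07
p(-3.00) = -42.00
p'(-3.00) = 11.00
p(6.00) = -348.00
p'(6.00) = -160.00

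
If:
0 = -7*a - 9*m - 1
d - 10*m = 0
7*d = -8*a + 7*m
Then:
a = -7/41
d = 80/369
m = 8/369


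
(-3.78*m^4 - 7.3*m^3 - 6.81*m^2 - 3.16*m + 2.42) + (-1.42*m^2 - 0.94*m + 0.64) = -3.78*m^4 - 7.3*m^3 - 8.23*m^2 - 4.1*m + 3.06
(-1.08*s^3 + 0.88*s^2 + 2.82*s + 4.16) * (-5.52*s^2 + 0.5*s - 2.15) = 5.9616*s^5 - 5.3976*s^4 - 12.8044*s^3 - 23.4452*s^2 - 3.983*s - 8.944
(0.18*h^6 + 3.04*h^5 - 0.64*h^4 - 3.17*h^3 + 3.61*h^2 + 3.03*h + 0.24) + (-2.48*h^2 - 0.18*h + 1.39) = 0.18*h^6 + 3.04*h^5 - 0.64*h^4 - 3.17*h^3 + 1.13*h^2 + 2.85*h + 1.63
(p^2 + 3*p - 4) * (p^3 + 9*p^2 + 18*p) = p^5 + 12*p^4 + 41*p^3 + 18*p^2 - 72*p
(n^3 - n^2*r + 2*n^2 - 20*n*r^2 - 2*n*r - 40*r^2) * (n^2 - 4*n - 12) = n^5 - n^4*r - 2*n^4 - 20*n^3*r^2 + 2*n^3*r - 20*n^3 + 40*n^2*r^2 + 20*n^2*r - 24*n^2 + 400*n*r^2 + 24*n*r + 480*r^2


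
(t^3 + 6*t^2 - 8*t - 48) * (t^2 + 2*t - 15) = t^5 + 8*t^4 - 11*t^3 - 154*t^2 + 24*t + 720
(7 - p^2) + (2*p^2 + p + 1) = p^2 + p + 8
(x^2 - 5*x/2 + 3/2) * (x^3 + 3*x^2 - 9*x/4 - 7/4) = x^5 + x^4/2 - 33*x^3/4 + 67*x^2/8 + x - 21/8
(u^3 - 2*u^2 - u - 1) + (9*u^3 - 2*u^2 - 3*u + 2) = 10*u^3 - 4*u^2 - 4*u + 1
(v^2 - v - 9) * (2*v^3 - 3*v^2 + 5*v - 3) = 2*v^5 - 5*v^4 - 10*v^3 + 19*v^2 - 42*v + 27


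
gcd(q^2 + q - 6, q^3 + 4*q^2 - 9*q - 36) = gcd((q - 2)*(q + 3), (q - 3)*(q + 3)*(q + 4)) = q + 3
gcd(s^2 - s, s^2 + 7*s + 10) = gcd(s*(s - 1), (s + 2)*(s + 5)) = 1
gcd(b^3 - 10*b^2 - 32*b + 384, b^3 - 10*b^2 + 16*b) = b - 8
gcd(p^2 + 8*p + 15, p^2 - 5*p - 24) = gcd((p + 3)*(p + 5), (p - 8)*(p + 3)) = p + 3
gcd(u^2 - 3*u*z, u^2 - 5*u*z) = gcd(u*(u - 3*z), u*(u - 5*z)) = u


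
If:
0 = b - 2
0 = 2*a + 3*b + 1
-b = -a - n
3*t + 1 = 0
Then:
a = -7/2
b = 2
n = 11/2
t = -1/3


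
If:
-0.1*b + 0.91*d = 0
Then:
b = 9.1*d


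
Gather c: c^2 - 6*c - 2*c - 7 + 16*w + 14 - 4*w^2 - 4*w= c^2 - 8*c - 4*w^2 + 12*w + 7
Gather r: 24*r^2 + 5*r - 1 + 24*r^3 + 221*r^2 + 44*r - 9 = 24*r^3 + 245*r^2 + 49*r - 10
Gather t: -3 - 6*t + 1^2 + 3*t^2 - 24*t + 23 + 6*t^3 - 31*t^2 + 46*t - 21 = 6*t^3 - 28*t^2 + 16*t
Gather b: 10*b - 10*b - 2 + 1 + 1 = 0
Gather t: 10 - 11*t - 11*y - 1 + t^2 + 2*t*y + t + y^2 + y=t^2 + t*(2*y - 10) + y^2 - 10*y + 9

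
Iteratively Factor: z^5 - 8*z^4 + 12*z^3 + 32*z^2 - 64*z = (z + 2)*(z^4 - 10*z^3 + 32*z^2 - 32*z) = z*(z + 2)*(z^3 - 10*z^2 + 32*z - 32) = z*(z - 4)*(z + 2)*(z^2 - 6*z + 8) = z*(z - 4)^2*(z + 2)*(z - 2)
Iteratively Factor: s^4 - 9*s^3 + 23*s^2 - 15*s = (s)*(s^3 - 9*s^2 + 23*s - 15) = s*(s - 3)*(s^2 - 6*s + 5) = s*(s - 3)*(s - 1)*(s - 5)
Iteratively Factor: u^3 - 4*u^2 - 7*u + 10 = (u - 5)*(u^2 + u - 2) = (u - 5)*(u - 1)*(u + 2)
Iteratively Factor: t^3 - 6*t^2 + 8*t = (t - 2)*(t^2 - 4*t) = t*(t - 2)*(t - 4)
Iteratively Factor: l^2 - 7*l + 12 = (l - 4)*(l - 3)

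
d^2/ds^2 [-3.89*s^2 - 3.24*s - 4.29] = -7.78000000000000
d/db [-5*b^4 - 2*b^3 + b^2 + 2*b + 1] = -20*b^3 - 6*b^2 + 2*b + 2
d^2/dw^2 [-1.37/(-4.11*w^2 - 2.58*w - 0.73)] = (-46.284354*w^2 - 29.054412*w + 1.37*(8.22*w + 2.58)*(16.44*w + 5.16) - 8.220822)/(4.11*w^2 + 2.58*w + 0.73)^3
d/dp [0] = 0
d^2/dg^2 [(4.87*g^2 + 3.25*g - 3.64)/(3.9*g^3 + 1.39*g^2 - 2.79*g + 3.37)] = (148.1454*g^6 + 296.595*g^5 - 240.72048*g^4 - 1090.750936*g^3 - 454.00827*g^2 + 280.396974*g + 149.164612)/(59.319*g^9 + 63.4257*g^8 - 104.70213*g^7 + 65.711179*g^6 + 184.514913*g^5 - 168.020592*g^4 + 32.742909*g^3 + 126.055524*g^2 - 95.057253*g + 38.272753)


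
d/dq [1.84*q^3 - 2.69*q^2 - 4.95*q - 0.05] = 5.52*q^2 - 5.38*q - 4.95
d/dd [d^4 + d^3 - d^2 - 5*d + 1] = 4*d^3 + 3*d^2 - 2*d - 5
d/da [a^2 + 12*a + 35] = 2*a + 12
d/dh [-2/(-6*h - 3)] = -4/(3*(2*h + 1)^2)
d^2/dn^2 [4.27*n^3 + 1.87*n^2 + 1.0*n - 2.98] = 25.62*n + 3.74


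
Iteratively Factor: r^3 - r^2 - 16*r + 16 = (r - 4)*(r^2 + 3*r - 4) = (r - 4)*(r - 1)*(r + 4)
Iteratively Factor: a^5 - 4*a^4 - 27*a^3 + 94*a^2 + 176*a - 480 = (a - 4)*(a^4 - 27*a^2 - 14*a + 120) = (a - 4)*(a + 3)*(a^3 - 3*a^2 - 18*a + 40) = (a - 4)*(a + 3)*(a + 4)*(a^2 - 7*a + 10) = (a - 5)*(a - 4)*(a + 3)*(a + 4)*(a - 2)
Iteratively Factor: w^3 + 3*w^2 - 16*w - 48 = (w + 4)*(w^2 - w - 12) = (w + 3)*(w + 4)*(w - 4)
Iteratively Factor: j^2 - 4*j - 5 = (j - 5)*(j + 1)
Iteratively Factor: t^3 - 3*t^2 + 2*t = (t - 2)*(t^2 - t) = t*(t - 2)*(t - 1)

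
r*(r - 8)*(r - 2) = r^3 - 10*r^2 + 16*r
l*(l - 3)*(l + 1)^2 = l^4 - l^3 - 5*l^2 - 3*l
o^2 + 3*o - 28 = (o - 4)*(o + 7)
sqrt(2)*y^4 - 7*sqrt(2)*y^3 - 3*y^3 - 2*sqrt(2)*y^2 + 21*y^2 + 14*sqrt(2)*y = y*(y - 7)*(y - 2*sqrt(2))*(sqrt(2)*y + 1)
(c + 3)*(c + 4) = c^2 + 7*c + 12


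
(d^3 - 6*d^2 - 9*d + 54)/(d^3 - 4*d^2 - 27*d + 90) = (d + 3)/(d + 5)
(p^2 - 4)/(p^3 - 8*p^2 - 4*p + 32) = 1/(p - 8)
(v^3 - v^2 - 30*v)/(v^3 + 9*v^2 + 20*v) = (v - 6)/(v + 4)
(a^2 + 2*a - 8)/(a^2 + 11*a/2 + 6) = 2*(a - 2)/(2*a + 3)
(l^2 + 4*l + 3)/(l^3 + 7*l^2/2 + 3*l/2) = 2*(l + 1)/(l*(2*l + 1))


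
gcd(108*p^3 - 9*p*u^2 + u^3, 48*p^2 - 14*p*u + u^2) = 6*p - u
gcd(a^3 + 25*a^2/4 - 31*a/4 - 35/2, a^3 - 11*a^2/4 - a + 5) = a^2 - 3*a/4 - 5/2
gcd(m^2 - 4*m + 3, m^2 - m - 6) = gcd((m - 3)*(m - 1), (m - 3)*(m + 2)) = m - 3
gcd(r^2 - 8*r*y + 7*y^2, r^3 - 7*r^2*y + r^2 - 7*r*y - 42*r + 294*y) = -r + 7*y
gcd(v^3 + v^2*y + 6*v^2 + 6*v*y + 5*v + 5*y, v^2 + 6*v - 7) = 1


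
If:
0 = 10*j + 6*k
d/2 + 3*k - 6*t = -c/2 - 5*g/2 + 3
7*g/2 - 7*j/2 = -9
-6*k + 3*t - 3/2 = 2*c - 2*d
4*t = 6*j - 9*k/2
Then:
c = 889*t/108 + 507/56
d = 21*t/4 + 549/56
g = 8*t/27 - 18/7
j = 8*t/27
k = -40*t/81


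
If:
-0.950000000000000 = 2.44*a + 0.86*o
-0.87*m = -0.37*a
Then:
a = -0.352459016393443*o - 0.389344262295082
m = -0.149896363293763*o - 0.165583192010552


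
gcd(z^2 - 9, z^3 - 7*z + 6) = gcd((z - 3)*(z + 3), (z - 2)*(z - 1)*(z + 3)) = z + 3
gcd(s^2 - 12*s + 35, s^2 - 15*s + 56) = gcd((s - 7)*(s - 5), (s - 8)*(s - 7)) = s - 7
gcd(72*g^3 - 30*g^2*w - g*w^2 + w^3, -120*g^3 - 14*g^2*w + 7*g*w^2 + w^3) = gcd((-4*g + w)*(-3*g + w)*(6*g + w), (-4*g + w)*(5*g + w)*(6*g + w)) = -24*g^2 + 2*g*w + w^2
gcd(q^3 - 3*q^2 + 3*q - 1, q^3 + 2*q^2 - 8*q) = 1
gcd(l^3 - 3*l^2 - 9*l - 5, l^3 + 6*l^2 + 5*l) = l + 1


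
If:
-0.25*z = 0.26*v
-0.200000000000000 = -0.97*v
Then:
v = 0.21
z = -0.21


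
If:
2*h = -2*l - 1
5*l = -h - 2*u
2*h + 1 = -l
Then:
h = -1/2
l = 0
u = 1/4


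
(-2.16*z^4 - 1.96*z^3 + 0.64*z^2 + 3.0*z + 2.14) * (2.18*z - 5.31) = -4.7088*z^5 + 7.1968*z^4 + 11.8028*z^3 + 3.1416*z^2 - 11.2648*z - 11.3634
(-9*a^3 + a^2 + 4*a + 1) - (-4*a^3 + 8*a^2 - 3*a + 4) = -5*a^3 - 7*a^2 + 7*a - 3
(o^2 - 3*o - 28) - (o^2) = -3*o - 28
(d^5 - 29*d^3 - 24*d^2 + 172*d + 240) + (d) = d^5 - 29*d^3 - 24*d^2 + 173*d + 240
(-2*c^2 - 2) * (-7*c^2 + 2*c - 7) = 14*c^4 - 4*c^3 + 28*c^2 - 4*c + 14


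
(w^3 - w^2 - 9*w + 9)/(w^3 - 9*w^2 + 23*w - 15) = (w + 3)/(w - 5)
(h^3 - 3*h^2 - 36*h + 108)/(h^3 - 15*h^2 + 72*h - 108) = (h + 6)/(h - 6)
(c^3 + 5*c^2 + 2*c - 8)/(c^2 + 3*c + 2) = (c^2 + 3*c - 4)/(c + 1)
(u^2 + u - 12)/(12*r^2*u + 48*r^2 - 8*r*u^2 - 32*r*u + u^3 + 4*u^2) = (u - 3)/(12*r^2 - 8*r*u + u^2)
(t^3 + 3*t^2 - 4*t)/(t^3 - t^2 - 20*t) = (t - 1)/(t - 5)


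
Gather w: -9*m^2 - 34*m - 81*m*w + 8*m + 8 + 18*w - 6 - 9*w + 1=-9*m^2 - 26*m + w*(9 - 81*m) + 3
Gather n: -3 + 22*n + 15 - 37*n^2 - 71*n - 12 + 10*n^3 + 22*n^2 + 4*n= 10*n^3 - 15*n^2 - 45*n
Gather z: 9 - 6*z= 9 - 6*z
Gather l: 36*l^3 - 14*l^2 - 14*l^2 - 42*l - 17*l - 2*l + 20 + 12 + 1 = 36*l^3 - 28*l^2 - 61*l + 33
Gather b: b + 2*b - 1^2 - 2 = 3*b - 3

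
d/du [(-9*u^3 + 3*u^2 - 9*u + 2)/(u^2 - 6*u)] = (-9*u^4 + 108*u^3 - 9*u^2 - 4*u + 12)/(u^2*(u^2 - 12*u + 36))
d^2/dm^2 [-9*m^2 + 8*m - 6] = -18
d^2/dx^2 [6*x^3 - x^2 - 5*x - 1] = 36*x - 2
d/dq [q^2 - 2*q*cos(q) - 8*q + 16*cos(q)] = 2*q*sin(q) + 2*q - 16*sin(q) - 2*cos(q) - 8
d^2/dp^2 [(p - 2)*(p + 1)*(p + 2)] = 6*p + 2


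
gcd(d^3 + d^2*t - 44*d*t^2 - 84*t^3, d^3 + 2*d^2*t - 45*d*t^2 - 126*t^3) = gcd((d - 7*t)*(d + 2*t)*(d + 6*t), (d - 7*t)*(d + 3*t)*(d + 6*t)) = -d^2 + d*t + 42*t^2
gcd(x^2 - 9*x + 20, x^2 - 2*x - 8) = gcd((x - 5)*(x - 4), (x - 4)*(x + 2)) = x - 4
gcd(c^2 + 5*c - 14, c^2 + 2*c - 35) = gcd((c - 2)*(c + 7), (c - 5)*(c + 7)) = c + 7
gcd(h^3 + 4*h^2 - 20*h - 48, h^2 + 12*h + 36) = h + 6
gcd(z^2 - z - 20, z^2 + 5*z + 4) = z + 4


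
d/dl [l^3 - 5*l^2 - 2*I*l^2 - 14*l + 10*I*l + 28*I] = 3*l^2 - 10*l - 4*I*l - 14 + 10*I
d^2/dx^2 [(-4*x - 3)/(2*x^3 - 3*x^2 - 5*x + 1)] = 2*(-48*x^5 + 68*x^3 + 57*x^2 - 153*x - 104)/(8*x^9 - 36*x^8 - 6*x^7 + 165*x^6 - 21*x^5 - 258*x^4 - 29*x^3 + 66*x^2 - 15*x + 1)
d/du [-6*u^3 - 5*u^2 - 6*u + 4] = -18*u^2 - 10*u - 6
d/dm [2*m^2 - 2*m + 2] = 4*m - 2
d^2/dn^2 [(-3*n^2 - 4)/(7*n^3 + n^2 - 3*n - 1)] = 2*(-147*n^6 - 1365*n^4 - 380*n^3 + 231*n^2 - 48*n - 43)/(343*n^9 + 147*n^8 - 420*n^7 - 272*n^6 + 138*n^5 + 150*n^4 + 12*n^3 - 24*n^2 - 9*n - 1)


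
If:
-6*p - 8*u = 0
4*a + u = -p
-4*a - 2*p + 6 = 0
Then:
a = -3/14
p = 24/7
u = -18/7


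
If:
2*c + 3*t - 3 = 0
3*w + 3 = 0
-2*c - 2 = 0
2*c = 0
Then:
No Solution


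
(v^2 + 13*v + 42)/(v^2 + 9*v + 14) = (v + 6)/(v + 2)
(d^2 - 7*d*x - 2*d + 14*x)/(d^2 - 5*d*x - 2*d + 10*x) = (-d + 7*x)/(-d + 5*x)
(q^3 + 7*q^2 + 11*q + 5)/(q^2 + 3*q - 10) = (q^2 + 2*q + 1)/(q - 2)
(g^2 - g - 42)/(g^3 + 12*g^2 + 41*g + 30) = (g - 7)/(g^2 + 6*g + 5)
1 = 1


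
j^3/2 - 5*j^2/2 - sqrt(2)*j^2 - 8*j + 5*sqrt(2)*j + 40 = (j/2 + sqrt(2))*(j - 5)*(j - 4*sqrt(2))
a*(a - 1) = a^2 - a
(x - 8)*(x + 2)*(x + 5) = x^3 - x^2 - 46*x - 80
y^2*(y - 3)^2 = y^4 - 6*y^3 + 9*y^2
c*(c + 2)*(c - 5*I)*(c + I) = c^4 + 2*c^3 - 4*I*c^3 + 5*c^2 - 8*I*c^2 + 10*c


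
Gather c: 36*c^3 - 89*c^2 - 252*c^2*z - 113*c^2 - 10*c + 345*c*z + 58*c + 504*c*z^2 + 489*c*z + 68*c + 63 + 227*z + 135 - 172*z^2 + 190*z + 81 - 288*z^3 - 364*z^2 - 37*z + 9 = 36*c^3 + c^2*(-252*z - 202) + c*(504*z^2 + 834*z + 116) - 288*z^3 - 536*z^2 + 380*z + 288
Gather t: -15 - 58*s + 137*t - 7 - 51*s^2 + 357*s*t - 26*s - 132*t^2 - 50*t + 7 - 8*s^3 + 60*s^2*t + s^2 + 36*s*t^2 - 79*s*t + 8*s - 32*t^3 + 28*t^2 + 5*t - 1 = -8*s^3 - 50*s^2 - 76*s - 32*t^3 + t^2*(36*s - 104) + t*(60*s^2 + 278*s + 92) - 16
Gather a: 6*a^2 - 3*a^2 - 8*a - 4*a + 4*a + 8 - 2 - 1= 3*a^2 - 8*a + 5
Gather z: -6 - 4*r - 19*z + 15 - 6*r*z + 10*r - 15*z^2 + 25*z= 6*r - 15*z^2 + z*(6 - 6*r) + 9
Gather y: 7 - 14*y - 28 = -14*y - 21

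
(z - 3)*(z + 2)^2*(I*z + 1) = I*z^4 + z^3 + I*z^3 + z^2 - 8*I*z^2 - 8*z - 12*I*z - 12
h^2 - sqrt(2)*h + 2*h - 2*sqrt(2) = (h + 2)*(h - sqrt(2))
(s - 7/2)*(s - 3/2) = s^2 - 5*s + 21/4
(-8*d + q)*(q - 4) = -8*d*q + 32*d + q^2 - 4*q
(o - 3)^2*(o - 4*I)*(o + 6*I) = o^4 - 6*o^3 + 2*I*o^3 + 33*o^2 - 12*I*o^2 - 144*o + 18*I*o + 216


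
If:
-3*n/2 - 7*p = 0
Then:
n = -14*p/3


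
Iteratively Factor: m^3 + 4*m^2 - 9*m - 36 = (m - 3)*(m^2 + 7*m + 12) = (m - 3)*(m + 4)*(m + 3)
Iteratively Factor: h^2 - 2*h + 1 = (h - 1)*(h - 1)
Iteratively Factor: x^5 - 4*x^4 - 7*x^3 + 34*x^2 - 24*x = (x)*(x^4 - 4*x^3 - 7*x^2 + 34*x - 24) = x*(x + 3)*(x^3 - 7*x^2 + 14*x - 8) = x*(x - 4)*(x + 3)*(x^2 - 3*x + 2) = x*(x - 4)*(x - 2)*(x + 3)*(x - 1)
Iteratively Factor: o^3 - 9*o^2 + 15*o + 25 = (o - 5)*(o^2 - 4*o - 5) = (o - 5)^2*(o + 1)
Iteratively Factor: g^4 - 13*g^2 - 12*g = (g)*(g^3 - 13*g - 12) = g*(g + 1)*(g^2 - g - 12) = g*(g - 4)*(g + 1)*(g + 3)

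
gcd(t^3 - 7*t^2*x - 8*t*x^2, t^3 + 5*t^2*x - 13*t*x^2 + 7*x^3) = 1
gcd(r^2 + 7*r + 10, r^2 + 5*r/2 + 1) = r + 2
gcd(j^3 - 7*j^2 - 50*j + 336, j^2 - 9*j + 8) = j - 8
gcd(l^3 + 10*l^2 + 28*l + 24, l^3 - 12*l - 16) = l^2 + 4*l + 4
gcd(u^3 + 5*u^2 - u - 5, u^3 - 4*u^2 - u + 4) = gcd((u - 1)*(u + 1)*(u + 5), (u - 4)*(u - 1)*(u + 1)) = u^2 - 1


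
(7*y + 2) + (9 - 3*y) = 4*y + 11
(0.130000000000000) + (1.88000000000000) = 2.01000000000000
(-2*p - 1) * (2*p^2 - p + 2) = -4*p^3 - 3*p - 2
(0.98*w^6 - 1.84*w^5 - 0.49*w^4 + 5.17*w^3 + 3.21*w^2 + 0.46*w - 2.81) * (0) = 0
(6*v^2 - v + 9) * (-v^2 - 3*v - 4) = -6*v^4 - 17*v^3 - 30*v^2 - 23*v - 36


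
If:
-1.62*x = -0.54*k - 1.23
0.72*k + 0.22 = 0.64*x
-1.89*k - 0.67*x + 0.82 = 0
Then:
No Solution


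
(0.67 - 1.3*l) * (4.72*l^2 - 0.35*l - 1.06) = -6.136*l^3 + 3.6174*l^2 + 1.1435*l - 0.7102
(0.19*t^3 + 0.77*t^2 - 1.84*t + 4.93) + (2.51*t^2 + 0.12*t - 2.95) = 0.19*t^3 + 3.28*t^2 - 1.72*t + 1.98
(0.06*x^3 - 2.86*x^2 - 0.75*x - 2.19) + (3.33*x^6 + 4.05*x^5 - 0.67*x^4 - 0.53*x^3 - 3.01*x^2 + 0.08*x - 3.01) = 3.33*x^6 + 4.05*x^5 - 0.67*x^4 - 0.47*x^3 - 5.87*x^2 - 0.67*x - 5.2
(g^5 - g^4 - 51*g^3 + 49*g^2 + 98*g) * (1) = g^5 - g^4 - 51*g^3 + 49*g^2 + 98*g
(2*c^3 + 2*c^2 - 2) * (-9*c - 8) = -18*c^4 - 34*c^3 - 16*c^2 + 18*c + 16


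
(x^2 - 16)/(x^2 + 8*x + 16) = (x - 4)/(x + 4)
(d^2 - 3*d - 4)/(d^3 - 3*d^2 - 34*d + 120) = (d + 1)/(d^2 + d - 30)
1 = 1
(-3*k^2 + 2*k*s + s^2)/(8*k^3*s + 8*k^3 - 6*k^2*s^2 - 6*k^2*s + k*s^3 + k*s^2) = (-3*k^2 + 2*k*s + s^2)/(k*(8*k^2*s + 8*k^2 - 6*k*s^2 - 6*k*s + s^3 + s^2))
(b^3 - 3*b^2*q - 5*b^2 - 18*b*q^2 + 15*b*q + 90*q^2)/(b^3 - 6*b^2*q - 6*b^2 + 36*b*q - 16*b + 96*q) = (b^2 + 3*b*q - 5*b - 15*q)/(b^2 - 6*b - 16)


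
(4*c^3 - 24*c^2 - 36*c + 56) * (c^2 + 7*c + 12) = 4*c^5 + 4*c^4 - 156*c^3 - 484*c^2 - 40*c + 672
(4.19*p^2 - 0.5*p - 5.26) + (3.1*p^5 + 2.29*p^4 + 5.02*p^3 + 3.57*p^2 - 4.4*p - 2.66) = 3.1*p^5 + 2.29*p^4 + 5.02*p^3 + 7.76*p^2 - 4.9*p - 7.92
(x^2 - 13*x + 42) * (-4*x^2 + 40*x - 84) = -4*x^4 + 92*x^3 - 772*x^2 + 2772*x - 3528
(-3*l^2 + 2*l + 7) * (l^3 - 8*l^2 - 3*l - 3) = -3*l^5 + 26*l^4 - 53*l^2 - 27*l - 21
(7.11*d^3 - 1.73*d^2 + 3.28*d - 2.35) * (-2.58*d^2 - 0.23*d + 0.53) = -18.3438*d^5 + 2.8281*d^4 - 4.2962*d^3 + 4.3917*d^2 + 2.2789*d - 1.2455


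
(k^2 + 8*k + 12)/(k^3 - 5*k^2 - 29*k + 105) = (k^2 + 8*k + 12)/(k^3 - 5*k^2 - 29*k + 105)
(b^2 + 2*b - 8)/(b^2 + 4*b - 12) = (b + 4)/(b + 6)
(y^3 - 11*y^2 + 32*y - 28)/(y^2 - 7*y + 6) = (y^3 - 11*y^2 + 32*y - 28)/(y^2 - 7*y + 6)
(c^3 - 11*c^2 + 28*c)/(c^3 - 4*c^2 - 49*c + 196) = c/(c + 7)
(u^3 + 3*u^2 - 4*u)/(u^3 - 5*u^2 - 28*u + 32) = u/(u - 8)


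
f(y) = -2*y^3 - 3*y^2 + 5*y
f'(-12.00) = -787.00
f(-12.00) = 2964.00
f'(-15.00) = -1255.00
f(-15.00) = 6000.00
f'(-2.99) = -30.70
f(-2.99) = 11.69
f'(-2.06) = -8.10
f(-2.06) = -5.55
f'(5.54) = -212.39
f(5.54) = -404.44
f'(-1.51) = 0.38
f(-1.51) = -7.50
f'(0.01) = 4.94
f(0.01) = 0.05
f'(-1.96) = -6.29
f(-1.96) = -6.27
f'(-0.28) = 6.21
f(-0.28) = -1.59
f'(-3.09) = -33.75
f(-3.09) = 14.91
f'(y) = -6*y^2 - 6*y + 5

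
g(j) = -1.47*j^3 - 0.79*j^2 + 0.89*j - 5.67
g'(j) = -4.41*j^2 - 1.58*j + 0.89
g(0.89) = -6.54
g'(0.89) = -4.01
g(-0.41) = -6.07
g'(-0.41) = 0.80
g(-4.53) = 110.74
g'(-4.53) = -82.45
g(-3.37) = 38.62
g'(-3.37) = -43.87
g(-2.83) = 18.80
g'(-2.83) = -29.96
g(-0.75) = -6.16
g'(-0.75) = -0.41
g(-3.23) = 32.75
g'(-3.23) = -40.02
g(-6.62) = 380.29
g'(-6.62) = -181.92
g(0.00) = -5.67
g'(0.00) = 0.89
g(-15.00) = 4764.48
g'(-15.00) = -967.66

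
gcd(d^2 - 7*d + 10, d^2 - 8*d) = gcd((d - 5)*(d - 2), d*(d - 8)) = 1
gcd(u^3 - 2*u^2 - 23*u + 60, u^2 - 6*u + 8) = u - 4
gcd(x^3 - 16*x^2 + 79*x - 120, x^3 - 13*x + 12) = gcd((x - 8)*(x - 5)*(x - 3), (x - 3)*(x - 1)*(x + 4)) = x - 3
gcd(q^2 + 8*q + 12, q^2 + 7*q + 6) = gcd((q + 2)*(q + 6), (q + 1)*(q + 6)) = q + 6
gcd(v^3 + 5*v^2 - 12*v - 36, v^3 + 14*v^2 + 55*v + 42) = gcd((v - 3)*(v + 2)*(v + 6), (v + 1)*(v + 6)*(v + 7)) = v + 6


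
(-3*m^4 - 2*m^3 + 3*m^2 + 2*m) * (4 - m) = 3*m^5 - 10*m^4 - 11*m^3 + 10*m^2 + 8*m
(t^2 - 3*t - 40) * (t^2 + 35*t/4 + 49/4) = t^4 + 23*t^3/4 - 54*t^2 - 1547*t/4 - 490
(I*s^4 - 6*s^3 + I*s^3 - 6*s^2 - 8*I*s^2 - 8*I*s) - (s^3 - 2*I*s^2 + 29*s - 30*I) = I*s^4 - 7*s^3 + I*s^3 - 6*s^2 - 6*I*s^2 - 29*s - 8*I*s + 30*I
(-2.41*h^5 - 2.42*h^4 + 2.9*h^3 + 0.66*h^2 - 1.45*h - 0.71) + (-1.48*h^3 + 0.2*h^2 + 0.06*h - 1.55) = -2.41*h^5 - 2.42*h^4 + 1.42*h^3 + 0.86*h^2 - 1.39*h - 2.26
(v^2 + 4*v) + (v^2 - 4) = 2*v^2 + 4*v - 4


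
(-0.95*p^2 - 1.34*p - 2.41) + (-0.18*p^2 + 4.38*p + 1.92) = -1.13*p^2 + 3.04*p - 0.49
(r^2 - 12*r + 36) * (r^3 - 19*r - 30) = r^5 - 12*r^4 + 17*r^3 + 198*r^2 - 324*r - 1080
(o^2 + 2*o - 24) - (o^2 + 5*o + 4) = -3*o - 28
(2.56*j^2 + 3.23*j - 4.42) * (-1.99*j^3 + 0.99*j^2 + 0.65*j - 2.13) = -5.0944*j^5 - 3.8933*j^4 + 13.6575*j^3 - 7.7291*j^2 - 9.7529*j + 9.4146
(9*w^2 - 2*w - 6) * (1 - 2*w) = -18*w^3 + 13*w^2 + 10*w - 6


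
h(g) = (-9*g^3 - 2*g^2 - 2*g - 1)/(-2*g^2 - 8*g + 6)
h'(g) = (4*g + 8)*(-9*g^3 - 2*g^2 - 2*g - 1)/(-2*g^2 - 8*g + 6)^2 + (-27*g^2 - 4*g - 2)/(-2*g^2 - 8*g + 6) = (9*g^4 + 72*g^3 - 75*g^2 - 14*g - 10)/(2*(g^4 + 8*g^3 + 10*g^2 - 24*g + 9))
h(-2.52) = 10.06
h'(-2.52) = -13.69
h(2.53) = 6.09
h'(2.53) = 2.76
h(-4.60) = 1753.97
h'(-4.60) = -39158.69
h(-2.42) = 8.77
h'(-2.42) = -12.10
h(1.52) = 3.74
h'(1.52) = 1.66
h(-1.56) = 2.31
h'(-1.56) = -4.22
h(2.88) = 7.09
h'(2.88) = 2.95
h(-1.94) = 4.36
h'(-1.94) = -6.78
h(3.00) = 7.44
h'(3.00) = 3.00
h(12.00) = 41.97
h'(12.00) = 4.20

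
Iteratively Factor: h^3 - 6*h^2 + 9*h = (h)*(h^2 - 6*h + 9) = h*(h - 3)*(h - 3)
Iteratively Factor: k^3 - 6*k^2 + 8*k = (k)*(k^2 - 6*k + 8) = k*(k - 2)*(k - 4)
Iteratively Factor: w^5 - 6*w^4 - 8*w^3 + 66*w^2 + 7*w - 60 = (w - 1)*(w^4 - 5*w^3 - 13*w^2 + 53*w + 60) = (w - 5)*(w - 1)*(w^3 - 13*w - 12) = (w - 5)*(w - 4)*(w - 1)*(w^2 + 4*w + 3) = (w - 5)*(w - 4)*(w - 1)*(w + 1)*(w + 3)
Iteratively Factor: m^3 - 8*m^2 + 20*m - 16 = (m - 2)*(m^2 - 6*m + 8) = (m - 4)*(m - 2)*(m - 2)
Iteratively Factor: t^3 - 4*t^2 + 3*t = (t - 3)*(t^2 - t) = t*(t - 3)*(t - 1)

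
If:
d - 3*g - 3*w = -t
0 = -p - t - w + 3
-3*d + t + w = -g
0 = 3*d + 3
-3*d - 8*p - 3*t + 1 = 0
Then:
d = -1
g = -19/4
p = 5/4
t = -2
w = 15/4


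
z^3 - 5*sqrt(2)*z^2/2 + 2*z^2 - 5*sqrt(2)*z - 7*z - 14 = (z + 2)*(z - 7*sqrt(2)/2)*(z + sqrt(2))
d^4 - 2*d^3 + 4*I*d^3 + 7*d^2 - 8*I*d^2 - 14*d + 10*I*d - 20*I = (d - 2)*(d - 2*I)*(d + I)*(d + 5*I)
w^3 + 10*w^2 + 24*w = w*(w + 4)*(w + 6)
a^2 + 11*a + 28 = (a + 4)*(a + 7)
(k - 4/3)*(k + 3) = k^2 + 5*k/3 - 4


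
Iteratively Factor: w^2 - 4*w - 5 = (w + 1)*(w - 5)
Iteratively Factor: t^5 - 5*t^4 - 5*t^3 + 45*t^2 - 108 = (t + 2)*(t^4 - 7*t^3 + 9*t^2 + 27*t - 54) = (t - 3)*(t + 2)*(t^3 - 4*t^2 - 3*t + 18) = (t - 3)^2*(t + 2)*(t^2 - t - 6) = (t - 3)^3*(t + 2)*(t + 2)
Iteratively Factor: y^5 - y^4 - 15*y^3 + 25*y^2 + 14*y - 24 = (y + 4)*(y^4 - 5*y^3 + 5*y^2 + 5*y - 6) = (y - 3)*(y + 4)*(y^3 - 2*y^2 - y + 2) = (y - 3)*(y - 1)*(y + 4)*(y^2 - y - 2) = (y - 3)*(y - 1)*(y + 1)*(y + 4)*(y - 2)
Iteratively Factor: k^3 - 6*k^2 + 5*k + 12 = (k - 3)*(k^2 - 3*k - 4) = (k - 3)*(k + 1)*(k - 4)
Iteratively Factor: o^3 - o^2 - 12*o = (o - 4)*(o^2 + 3*o) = o*(o - 4)*(o + 3)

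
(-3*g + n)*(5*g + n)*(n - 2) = -15*g^2*n + 30*g^2 + 2*g*n^2 - 4*g*n + n^3 - 2*n^2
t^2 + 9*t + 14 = (t + 2)*(t + 7)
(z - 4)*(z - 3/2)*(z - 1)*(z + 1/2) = z^4 - 6*z^3 + 33*z^2/4 - z/4 - 3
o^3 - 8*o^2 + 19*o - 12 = (o - 4)*(o - 3)*(o - 1)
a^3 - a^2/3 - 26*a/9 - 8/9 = (a - 2)*(a + 1/3)*(a + 4/3)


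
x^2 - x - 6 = (x - 3)*(x + 2)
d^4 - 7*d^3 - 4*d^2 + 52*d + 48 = (d - 6)*(d - 4)*(d + 1)*(d + 2)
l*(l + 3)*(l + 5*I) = l^3 + 3*l^2 + 5*I*l^2 + 15*I*l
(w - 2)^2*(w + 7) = w^3 + 3*w^2 - 24*w + 28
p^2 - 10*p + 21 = (p - 7)*(p - 3)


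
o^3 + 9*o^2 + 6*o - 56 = (o - 2)*(o + 4)*(o + 7)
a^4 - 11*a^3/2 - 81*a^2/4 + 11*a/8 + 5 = (a - 8)*(a - 1/2)*(a + 1/2)*(a + 5/2)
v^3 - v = v*(v - 1)*(v + 1)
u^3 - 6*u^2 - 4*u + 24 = (u - 6)*(u - 2)*(u + 2)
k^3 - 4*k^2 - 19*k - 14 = (k - 7)*(k + 1)*(k + 2)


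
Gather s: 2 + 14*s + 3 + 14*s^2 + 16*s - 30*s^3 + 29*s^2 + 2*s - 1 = -30*s^3 + 43*s^2 + 32*s + 4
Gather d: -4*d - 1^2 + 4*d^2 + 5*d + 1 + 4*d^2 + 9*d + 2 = 8*d^2 + 10*d + 2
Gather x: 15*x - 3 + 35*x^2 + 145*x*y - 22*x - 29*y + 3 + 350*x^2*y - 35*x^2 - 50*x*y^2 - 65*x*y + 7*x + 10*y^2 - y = 350*x^2*y + x*(-50*y^2 + 80*y) + 10*y^2 - 30*y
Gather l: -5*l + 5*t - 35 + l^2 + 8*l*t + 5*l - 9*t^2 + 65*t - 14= l^2 + 8*l*t - 9*t^2 + 70*t - 49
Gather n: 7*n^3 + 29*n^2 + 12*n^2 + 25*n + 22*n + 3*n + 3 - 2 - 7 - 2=7*n^3 + 41*n^2 + 50*n - 8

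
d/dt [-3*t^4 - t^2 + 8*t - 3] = -12*t^3 - 2*t + 8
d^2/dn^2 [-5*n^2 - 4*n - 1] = -10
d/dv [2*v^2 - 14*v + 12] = 4*v - 14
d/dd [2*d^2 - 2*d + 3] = 4*d - 2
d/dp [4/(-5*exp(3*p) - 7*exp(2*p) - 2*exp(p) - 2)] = (60*exp(2*p) + 56*exp(p) + 8)*exp(p)/(5*exp(3*p) + 7*exp(2*p) + 2*exp(p) + 2)^2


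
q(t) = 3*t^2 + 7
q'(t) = 6*t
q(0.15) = 7.07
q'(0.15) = 0.90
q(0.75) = 8.69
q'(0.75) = 4.50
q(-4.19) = 59.67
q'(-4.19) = -25.14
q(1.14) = 10.90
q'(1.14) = 6.84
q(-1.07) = 10.43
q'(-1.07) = -6.42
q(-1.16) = 11.04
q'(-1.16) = -6.96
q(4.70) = 73.27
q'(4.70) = 28.20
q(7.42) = 172.17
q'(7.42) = 44.52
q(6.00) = 115.00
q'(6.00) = 36.00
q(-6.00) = 115.00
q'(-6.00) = -36.00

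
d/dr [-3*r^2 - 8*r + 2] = -6*r - 8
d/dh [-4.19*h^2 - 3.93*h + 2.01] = -8.38*h - 3.93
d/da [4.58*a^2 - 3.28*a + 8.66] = 9.16*a - 3.28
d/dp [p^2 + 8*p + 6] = 2*p + 8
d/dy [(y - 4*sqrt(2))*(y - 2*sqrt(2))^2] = 3*y^2 - 16*sqrt(2)*y + 40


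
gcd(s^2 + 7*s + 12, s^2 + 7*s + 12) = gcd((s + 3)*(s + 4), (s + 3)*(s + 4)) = s^2 + 7*s + 12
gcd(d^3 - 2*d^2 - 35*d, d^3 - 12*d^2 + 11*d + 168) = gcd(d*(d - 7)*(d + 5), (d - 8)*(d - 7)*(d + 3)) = d - 7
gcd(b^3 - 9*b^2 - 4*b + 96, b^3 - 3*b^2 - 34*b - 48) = b^2 - 5*b - 24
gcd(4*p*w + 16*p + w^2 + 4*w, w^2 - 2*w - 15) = 1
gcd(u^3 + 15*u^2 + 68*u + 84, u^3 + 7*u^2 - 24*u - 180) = u + 6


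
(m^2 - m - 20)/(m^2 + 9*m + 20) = (m - 5)/(m + 5)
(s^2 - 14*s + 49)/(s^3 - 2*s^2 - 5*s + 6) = (s^2 - 14*s + 49)/(s^3 - 2*s^2 - 5*s + 6)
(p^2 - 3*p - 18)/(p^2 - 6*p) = (p + 3)/p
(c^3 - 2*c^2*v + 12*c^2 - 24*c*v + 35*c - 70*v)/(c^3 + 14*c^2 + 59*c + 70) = (c - 2*v)/(c + 2)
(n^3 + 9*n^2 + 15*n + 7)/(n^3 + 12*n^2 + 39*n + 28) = (n + 1)/(n + 4)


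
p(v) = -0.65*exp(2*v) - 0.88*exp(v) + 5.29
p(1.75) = -21.30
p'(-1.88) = -0.16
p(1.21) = -4.97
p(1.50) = -11.71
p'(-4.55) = -0.01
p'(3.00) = -542.13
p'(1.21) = -17.57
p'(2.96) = -501.12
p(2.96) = -253.76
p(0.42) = 2.45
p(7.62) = -2703016.76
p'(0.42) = -4.35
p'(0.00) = -2.18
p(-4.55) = 5.28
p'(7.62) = -5404250.16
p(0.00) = 3.76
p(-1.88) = 5.14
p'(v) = -1.3*exp(2*v) - 0.88*exp(v) = (-1.3*exp(v) - 0.88)*exp(v)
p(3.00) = -274.61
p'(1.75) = -48.11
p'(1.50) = -30.06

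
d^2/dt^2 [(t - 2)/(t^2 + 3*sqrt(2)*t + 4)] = 2*((t - 2)*(2*t + 3*sqrt(2))^2 + (-3*t - 3*sqrt(2) + 2)*(t^2 + 3*sqrt(2)*t + 4))/(t^2 + 3*sqrt(2)*t + 4)^3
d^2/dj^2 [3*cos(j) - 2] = -3*cos(j)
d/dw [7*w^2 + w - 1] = 14*w + 1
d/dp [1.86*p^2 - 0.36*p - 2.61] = 3.72*p - 0.36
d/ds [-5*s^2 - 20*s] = -10*s - 20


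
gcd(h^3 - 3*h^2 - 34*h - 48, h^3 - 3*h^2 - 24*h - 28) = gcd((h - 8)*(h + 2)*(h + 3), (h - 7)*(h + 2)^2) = h + 2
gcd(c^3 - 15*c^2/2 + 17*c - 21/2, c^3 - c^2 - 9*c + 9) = c^2 - 4*c + 3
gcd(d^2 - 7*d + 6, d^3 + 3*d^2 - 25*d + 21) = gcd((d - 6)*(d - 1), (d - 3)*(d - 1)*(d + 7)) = d - 1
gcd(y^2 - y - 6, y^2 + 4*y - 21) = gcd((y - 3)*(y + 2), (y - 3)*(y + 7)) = y - 3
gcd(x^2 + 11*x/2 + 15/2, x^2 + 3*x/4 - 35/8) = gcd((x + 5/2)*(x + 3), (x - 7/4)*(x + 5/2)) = x + 5/2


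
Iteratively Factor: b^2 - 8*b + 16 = (b - 4)*(b - 4)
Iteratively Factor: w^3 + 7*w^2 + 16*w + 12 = (w + 3)*(w^2 + 4*w + 4) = (w + 2)*(w + 3)*(w + 2)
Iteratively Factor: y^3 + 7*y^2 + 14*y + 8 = (y + 1)*(y^2 + 6*y + 8) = (y + 1)*(y + 4)*(y + 2)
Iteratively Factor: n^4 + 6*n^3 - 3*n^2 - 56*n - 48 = (n + 4)*(n^3 + 2*n^2 - 11*n - 12) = (n + 1)*(n + 4)*(n^2 + n - 12) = (n + 1)*(n + 4)^2*(n - 3)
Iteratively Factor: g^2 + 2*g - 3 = (g - 1)*(g + 3)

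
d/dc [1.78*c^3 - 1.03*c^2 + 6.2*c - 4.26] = 5.34*c^2 - 2.06*c + 6.2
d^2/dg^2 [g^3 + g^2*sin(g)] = -g^2*sin(g) + 4*g*cos(g) + 6*g + 2*sin(g)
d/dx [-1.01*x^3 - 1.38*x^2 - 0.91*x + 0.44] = -3.03*x^2 - 2.76*x - 0.91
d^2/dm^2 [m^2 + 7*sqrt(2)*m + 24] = 2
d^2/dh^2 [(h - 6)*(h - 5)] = 2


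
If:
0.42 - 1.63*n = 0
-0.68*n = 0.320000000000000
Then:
No Solution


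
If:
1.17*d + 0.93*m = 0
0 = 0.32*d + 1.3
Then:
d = -4.06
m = 5.11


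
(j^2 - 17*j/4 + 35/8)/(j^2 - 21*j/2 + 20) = (j - 7/4)/(j - 8)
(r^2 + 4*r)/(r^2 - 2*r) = (r + 4)/(r - 2)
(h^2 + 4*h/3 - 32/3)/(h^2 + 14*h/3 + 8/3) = (3*h - 8)/(3*h + 2)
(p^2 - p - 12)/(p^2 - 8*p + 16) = (p + 3)/(p - 4)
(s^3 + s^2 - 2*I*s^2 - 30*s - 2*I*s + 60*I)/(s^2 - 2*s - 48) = (s^2 - s*(5 + 2*I) + 10*I)/(s - 8)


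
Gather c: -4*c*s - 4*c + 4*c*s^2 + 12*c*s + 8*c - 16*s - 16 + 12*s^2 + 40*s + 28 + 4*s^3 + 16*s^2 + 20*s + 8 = c*(4*s^2 + 8*s + 4) + 4*s^3 + 28*s^2 + 44*s + 20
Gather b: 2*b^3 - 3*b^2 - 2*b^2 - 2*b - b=2*b^3 - 5*b^2 - 3*b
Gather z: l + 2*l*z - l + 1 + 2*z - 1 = z*(2*l + 2)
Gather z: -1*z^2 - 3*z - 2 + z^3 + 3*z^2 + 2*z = z^3 + 2*z^2 - z - 2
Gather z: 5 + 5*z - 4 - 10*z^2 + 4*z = -10*z^2 + 9*z + 1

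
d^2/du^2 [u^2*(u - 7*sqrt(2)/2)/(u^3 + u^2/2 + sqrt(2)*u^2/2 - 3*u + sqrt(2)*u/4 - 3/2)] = 8*(-32*sqrt(2)*u^6 - 4*u^6 - 6*sqrt(2)*u^5 + 72*u^5 - 252*sqrt(2)*u^4 + 114*u^4 - 335*sqrt(2)*u^3 + 2*u^3 - 72*sqrt(2)*u^2 - 18*u^2 + 54*u - 63*sqrt(2))/(32*u^9 + 48*u^8 + 48*sqrt(2)*u^8 - 216*u^7 + 72*sqrt(2)*u^7 - 356*u^6 - 244*sqrt(2)*u^6 - 414*sqrt(2)*u^5 + 540*u^5 + 222*sqrt(2)*u^4 + 1050*u^4 - 324*u^3 + 613*sqrt(2)*u^3 - 1206*u^2 + 324*sqrt(2)*u^2 - 648*u + 54*sqrt(2)*u - 108)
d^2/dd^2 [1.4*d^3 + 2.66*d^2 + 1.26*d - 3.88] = 8.4*d + 5.32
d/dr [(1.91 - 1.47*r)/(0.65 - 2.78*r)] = (12.104954*r - 2.830295)/(2.78*r - 0.65)^3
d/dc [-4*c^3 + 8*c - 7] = 8 - 12*c^2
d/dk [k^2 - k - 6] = 2*k - 1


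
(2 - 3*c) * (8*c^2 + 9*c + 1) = -24*c^3 - 11*c^2 + 15*c + 2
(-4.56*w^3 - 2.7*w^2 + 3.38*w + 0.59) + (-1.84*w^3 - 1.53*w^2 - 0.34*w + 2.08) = -6.4*w^3 - 4.23*w^2 + 3.04*w + 2.67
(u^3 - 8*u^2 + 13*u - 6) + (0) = u^3 - 8*u^2 + 13*u - 6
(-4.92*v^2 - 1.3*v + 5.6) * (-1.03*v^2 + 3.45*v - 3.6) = 5.0676*v^4 - 15.635*v^3 + 7.459*v^2 + 24.0*v - 20.16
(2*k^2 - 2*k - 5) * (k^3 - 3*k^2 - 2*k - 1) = 2*k^5 - 8*k^4 - 3*k^3 + 17*k^2 + 12*k + 5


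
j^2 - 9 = (j - 3)*(j + 3)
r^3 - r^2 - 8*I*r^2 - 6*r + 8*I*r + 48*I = (r - 3)*(r + 2)*(r - 8*I)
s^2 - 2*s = s*(s - 2)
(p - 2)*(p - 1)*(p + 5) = p^3 + 2*p^2 - 13*p + 10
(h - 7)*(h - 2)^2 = h^3 - 11*h^2 + 32*h - 28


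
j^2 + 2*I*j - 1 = (j + I)^2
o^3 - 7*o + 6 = (o - 2)*(o - 1)*(o + 3)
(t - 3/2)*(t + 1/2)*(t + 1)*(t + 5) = t^4 + 5*t^3 - 7*t^2/4 - 19*t/2 - 15/4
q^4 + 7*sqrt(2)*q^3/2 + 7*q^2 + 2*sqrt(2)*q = q*(q + sqrt(2)/2)*(q + sqrt(2))*(q + 2*sqrt(2))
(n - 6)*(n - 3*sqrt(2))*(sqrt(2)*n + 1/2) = sqrt(2)*n^3 - 6*sqrt(2)*n^2 - 11*n^2/2 - 3*sqrt(2)*n/2 + 33*n + 9*sqrt(2)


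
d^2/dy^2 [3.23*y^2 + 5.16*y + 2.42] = 6.46000000000000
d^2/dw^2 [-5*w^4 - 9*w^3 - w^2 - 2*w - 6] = -60*w^2 - 54*w - 2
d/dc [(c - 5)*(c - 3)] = 2*c - 8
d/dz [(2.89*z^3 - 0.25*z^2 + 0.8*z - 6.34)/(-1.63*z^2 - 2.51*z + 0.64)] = (-4.7107*z^4 - 14.5078*z^3 + 7.4803*z^2 - 20.9884*z - 15.4014)/(2.6569*z^4 + 8.1826*z^3 + 4.2137*z^2 - 3.2128*z + 0.4096)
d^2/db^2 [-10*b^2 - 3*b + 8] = -20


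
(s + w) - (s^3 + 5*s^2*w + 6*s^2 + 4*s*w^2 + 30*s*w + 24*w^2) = -s^3 - 5*s^2*w - 6*s^2 - 4*s*w^2 - 30*s*w + s - 24*w^2 + w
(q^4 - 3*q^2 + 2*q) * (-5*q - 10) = -5*q^5 - 10*q^4 + 15*q^3 + 20*q^2 - 20*q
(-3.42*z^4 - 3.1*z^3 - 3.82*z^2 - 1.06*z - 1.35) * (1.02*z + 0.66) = -3.4884*z^5 - 5.4192*z^4 - 5.9424*z^3 - 3.6024*z^2 - 2.0766*z - 0.891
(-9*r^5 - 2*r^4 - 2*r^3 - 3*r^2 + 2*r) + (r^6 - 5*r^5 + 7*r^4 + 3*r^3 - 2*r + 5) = r^6 - 14*r^5 + 5*r^4 + r^3 - 3*r^2 + 5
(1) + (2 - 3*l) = 3 - 3*l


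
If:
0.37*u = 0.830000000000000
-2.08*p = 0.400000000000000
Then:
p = -0.19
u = 2.24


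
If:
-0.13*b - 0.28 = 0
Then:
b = -2.15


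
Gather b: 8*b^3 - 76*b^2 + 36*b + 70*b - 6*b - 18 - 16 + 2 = 8*b^3 - 76*b^2 + 100*b - 32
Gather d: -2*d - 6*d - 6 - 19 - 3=-8*d - 28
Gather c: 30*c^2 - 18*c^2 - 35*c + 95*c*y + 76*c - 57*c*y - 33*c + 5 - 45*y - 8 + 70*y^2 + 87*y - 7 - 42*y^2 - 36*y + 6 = 12*c^2 + c*(38*y + 8) + 28*y^2 + 6*y - 4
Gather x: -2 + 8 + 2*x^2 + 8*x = 2*x^2 + 8*x + 6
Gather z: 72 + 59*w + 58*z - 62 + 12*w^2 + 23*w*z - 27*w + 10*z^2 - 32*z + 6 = 12*w^2 + 32*w + 10*z^2 + z*(23*w + 26) + 16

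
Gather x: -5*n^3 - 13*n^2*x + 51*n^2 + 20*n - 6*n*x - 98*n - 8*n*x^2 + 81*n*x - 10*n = -5*n^3 + 51*n^2 - 8*n*x^2 - 88*n + x*(-13*n^2 + 75*n)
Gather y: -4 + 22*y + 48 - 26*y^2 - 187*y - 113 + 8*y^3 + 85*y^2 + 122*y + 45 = 8*y^3 + 59*y^2 - 43*y - 24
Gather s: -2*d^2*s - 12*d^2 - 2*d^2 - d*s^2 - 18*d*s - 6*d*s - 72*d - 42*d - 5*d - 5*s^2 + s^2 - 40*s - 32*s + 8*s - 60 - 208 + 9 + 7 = -14*d^2 - 119*d + s^2*(-d - 4) + s*(-2*d^2 - 24*d - 64) - 252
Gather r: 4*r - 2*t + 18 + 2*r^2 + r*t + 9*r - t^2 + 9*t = 2*r^2 + r*(t + 13) - t^2 + 7*t + 18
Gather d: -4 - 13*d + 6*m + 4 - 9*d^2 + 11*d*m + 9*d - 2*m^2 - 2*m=-9*d^2 + d*(11*m - 4) - 2*m^2 + 4*m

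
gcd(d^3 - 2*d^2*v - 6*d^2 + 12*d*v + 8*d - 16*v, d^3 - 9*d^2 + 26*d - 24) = d^2 - 6*d + 8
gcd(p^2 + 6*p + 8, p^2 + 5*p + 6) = p + 2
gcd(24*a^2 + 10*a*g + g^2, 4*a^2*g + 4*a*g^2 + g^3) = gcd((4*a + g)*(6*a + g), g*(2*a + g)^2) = 1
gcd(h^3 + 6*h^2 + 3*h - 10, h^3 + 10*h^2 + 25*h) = h + 5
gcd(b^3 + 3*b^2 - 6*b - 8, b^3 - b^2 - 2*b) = b^2 - b - 2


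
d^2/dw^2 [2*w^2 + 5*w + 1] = 4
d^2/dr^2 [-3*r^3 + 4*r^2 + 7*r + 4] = 8 - 18*r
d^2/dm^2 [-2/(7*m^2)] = -12/(7*m^4)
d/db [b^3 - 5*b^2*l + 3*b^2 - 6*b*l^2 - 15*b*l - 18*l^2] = 3*b^2 - 10*b*l + 6*b - 6*l^2 - 15*l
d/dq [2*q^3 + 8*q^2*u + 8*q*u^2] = 6*q^2 + 16*q*u + 8*u^2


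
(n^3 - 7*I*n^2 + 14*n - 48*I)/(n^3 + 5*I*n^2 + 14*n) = (n^2 - 5*I*n + 24)/(n*(n + 7*I))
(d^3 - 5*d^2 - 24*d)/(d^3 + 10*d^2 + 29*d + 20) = d*(d^2 - 5*d - 24)/(d^3 + 10*d^2 + 29*d + 20)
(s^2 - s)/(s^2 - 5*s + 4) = s/(s - 4)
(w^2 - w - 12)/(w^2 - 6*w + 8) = (w + 3)/(w - 2)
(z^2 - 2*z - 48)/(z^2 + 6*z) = (z - 8)/z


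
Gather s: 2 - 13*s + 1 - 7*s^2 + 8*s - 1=-7*s^2 - 5*s + 2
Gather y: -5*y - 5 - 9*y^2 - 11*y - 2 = -9*y^2 - 16*y - 7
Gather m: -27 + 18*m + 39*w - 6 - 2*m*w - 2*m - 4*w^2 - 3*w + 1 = m*(16 - 2*w) - 4*w^2 + 36*w - 32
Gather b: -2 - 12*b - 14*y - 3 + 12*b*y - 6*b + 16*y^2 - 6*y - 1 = b*(12*y - 18) + 16*y^2 - 20*y - 6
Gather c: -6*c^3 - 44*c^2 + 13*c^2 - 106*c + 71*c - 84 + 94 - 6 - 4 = -6*c^3 - 31*c^2 - 35*c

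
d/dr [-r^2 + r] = 1 - 2*r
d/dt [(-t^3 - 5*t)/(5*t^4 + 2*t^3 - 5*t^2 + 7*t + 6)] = (5*t^6 + 80*t^4 + 6*t^3 - 43*t^2 - 30)/(25*t^8 + 20*t^7 - 46*t^6 + 50*t^5 + 113*t^4 - 46*t^3 - 11*t^2 + 84*t + 36)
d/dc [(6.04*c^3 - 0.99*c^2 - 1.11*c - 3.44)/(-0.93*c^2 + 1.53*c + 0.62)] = (-5.6172*c^4 + 18.4824*c^3 + 8.6874*c^2 - 7.626*c + 4.575)/(0.8649*c^4 - 2.8458*c^3 + 1.1877*c^2 + 1.8972*c + 0.3844)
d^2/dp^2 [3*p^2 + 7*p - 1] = 6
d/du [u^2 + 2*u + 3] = 2*u + 2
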